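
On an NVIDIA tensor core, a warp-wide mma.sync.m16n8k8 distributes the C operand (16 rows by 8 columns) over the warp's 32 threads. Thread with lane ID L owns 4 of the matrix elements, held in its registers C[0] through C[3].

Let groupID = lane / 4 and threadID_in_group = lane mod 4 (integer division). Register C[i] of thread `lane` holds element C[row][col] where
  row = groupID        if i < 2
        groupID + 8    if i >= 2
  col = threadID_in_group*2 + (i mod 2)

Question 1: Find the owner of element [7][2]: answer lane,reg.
29,0

r:7=>grp=7,rB=0  c:2=>tig=1,lo=0
L=7*4+1=29  i=0*2+0=0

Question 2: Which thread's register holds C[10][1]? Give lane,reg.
8,3

r=10→G=2,rhi=1  c=1→T=0,p=1
L=2*4+0=8  i=1*2+1=3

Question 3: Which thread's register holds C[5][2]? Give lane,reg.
21,0

r=5⇒gr=5,Rb=0  c=2⇒th=1,odd=0
L=5*4+1=21  i=0*2+0=0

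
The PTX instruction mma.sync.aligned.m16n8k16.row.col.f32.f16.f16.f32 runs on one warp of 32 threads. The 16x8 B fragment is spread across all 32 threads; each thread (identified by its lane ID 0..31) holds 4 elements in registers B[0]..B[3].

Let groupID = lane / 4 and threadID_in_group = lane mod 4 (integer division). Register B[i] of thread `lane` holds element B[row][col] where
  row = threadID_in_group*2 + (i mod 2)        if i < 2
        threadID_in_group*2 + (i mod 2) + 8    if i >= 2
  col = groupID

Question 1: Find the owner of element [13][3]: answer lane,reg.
c=3⇒gr=3  r=13⇒Rb=1,th=2,odd=1
L=3*4+2=14  i=1*2+1=3

14,3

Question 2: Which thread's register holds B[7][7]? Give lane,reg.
c=7⇒gr=7  r=7⇒Rb=0,th=3,odd=1
L=7*4+3=31  i=0*2+1=1

31,1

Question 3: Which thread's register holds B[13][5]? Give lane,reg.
22,3

c=5→G=5  r=13→rhi=1,T=2,p=1
L=5*4+2=22  i=1*2+1=3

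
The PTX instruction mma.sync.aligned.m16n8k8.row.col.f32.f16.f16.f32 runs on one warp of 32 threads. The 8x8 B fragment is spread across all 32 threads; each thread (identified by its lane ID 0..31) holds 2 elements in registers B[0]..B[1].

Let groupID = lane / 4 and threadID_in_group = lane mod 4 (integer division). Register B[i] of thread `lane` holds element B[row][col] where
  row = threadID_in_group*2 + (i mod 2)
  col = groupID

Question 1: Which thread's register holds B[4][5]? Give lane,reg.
22,0

c=5⇒gr=5  r=4⇒th=2,odd=0
L=5*4+2=22  i=0=0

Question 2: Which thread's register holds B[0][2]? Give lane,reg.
c:2=>grp=2  r:0=>tig=0,lo=0
L=2*4+0=8  i=0=0

8,0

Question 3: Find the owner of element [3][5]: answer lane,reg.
c=5→G=5  r=3→T=1,p=1
L=5*4+1=21  i=1=1

21,1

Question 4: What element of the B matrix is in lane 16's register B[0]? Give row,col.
0,4

lane 16: g=4 (16/4), t=0 (16%4)
i=0: r=0*2+0=0, c=g=4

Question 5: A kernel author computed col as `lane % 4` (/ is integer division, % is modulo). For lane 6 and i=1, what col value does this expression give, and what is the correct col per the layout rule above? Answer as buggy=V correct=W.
`lane % 4`[6,1]=>2
lane 6: grp=1 (6/4), tig=2 (6%4)
i=1: r=2*2+1=5, c=grp=1
col: 2 vs 1

buggy=2 correct=1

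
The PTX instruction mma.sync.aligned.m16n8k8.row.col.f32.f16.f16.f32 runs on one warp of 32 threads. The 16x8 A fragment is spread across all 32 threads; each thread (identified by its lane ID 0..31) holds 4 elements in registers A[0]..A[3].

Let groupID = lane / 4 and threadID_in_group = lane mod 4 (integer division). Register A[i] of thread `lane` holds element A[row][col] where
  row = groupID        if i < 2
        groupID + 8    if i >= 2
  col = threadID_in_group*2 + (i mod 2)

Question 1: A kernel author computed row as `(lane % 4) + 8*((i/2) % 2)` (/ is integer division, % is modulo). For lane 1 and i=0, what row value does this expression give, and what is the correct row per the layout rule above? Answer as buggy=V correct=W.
buggy=1 correct=0

`(lane % 4) + 8*((i/2) % 2)`[1,0]→1
lane 1→1/4=0, 1 mod 4=1
i=0  r:0+0→0  c:2·1+0→2
row: 1 vs 0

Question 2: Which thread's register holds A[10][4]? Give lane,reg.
r:10=>grp=2,rB=1  c:4=>tig=2,lo=0
L=2*4+2=10  i=1*2+0=2

10,2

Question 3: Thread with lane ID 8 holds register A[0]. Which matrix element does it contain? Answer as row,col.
2,0

lane 8→8/4=2, 8 mod 4=0
i=0  r:2+0→2  c:2·0+0→0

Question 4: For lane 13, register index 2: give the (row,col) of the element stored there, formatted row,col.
11,2

lane 13⇒13/4=3, 13 mod 4=1
i=2  r:3+8⇒11  c:2·1+0⇒2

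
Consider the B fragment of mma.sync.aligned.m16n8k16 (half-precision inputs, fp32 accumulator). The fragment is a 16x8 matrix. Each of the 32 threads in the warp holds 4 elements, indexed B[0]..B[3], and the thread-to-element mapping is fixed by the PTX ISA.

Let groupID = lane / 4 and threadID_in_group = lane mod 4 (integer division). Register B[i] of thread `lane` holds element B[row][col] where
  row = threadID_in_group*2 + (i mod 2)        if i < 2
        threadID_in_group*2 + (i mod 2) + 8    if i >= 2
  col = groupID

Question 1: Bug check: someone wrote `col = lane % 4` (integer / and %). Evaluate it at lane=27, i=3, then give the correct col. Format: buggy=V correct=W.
`lane % 4`[27,3]=>3
L=27=>grp=27>>2=6, tig=27&3=3
[3]=>row 3·2+1+8=15  col grp=6
col: 3 vs 6

buggy=3 correct=6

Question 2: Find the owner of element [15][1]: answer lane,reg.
7,3

c: 1->gid=1  r: 15->r8=1,tid=3,i&1=1
L=1*4+3=7  i=1*2+1=3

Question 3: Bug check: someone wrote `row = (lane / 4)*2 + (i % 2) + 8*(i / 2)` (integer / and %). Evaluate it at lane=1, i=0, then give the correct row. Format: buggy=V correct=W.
buggy=0 correct=2

`(lane / 4)*2 + (i % 2) + 8*(i / 2)`[1,0]->0
L=1->gid=1>>2=0, tid=1&3=1
[0]->row 1·2+0+0=2  col gid=0
row: 0 vs 2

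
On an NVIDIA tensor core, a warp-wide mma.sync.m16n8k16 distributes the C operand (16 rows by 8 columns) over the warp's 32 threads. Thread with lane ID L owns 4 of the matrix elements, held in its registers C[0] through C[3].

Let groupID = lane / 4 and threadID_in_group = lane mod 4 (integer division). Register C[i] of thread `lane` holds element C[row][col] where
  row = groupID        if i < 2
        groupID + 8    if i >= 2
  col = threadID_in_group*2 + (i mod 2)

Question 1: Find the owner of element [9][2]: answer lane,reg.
r=9→G=1,rhi=1  c=2→T=1,p=0
L=1*4+1=5  i=1*2+0=2

5,2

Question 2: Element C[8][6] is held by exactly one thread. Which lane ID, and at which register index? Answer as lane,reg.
r: 8->gid=0,r8=1  c: 6->tid=3,i&1=0
L=0*4+3=3  i=1*2+0=2

3,2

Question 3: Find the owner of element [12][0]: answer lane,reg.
r=12→G=4,rhi=1  c=0→T=0,p=0
L=4*4+0=16  i=1*2+0=2

16,2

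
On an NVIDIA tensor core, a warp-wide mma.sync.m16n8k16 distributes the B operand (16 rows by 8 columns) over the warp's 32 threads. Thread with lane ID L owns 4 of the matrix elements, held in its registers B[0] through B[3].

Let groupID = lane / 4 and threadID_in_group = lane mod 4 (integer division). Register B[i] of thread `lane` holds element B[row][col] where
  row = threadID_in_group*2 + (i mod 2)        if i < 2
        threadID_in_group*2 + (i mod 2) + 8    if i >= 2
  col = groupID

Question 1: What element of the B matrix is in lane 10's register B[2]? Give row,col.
10: gr=2,th=2
[2] (2*2+0+8,2) = (12,2)

12,2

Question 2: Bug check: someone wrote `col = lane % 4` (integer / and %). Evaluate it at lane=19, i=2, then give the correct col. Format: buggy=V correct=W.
buggy=3 correct=4

`lane % 4`[19,2]=>3
lane 19: grp=4 (19/4), tig=3 (19%4)
i=2: r=3*2+0+8=14, c=grp=4
col: 3 vs 4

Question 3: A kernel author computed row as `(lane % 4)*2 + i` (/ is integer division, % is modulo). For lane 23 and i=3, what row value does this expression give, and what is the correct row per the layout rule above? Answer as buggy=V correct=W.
buggy=9 correct=15

`(lane % 4)*2 + i`[23,3]->9
lane 23: gid=5 (23/4), tid=3 (23%4)
i=3: r=3*2+1+8=15, c=gid=5
row: 9 vs 15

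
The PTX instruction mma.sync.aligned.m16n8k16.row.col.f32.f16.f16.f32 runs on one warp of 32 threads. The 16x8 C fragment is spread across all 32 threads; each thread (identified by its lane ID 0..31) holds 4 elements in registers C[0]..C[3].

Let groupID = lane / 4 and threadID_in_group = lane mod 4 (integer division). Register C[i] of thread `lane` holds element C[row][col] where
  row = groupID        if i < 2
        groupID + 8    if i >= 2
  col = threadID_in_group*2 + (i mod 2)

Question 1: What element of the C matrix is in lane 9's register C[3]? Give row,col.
lane 9: g=2 (9/4), t=1 (9%4)
i=3: r=2+8=10, c=1*2+1=3

10,3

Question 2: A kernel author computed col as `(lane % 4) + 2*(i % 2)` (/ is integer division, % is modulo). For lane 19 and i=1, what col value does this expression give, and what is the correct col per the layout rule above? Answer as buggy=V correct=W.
buggy=5 correct=7

`(lane % 4) + 2*(i % 2)`[19,1]->5
lane 19: g=4 (19/4), t=3 (19%4)
i=1: r=4+0=4, c=3*2+1=7
col: 5 vs 7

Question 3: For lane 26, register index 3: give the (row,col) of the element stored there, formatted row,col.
14,5

26: gid=6,tid=2
[3] (6+8,2*2+1) = (14,5)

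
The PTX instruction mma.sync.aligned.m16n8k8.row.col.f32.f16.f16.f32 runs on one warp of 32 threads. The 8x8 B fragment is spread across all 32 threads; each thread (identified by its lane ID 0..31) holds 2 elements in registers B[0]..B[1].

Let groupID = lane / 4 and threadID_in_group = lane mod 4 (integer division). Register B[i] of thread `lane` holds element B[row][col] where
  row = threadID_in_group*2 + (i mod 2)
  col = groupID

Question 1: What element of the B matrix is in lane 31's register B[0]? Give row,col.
6,7

lane 31->31/4=7, 31 mod 4=3
i=0  r:2·3+0->6  c:7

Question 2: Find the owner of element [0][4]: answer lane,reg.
c=4->g=4  r=0->t=0,b0=0
L=4*4+0=16  i=0=0

16,0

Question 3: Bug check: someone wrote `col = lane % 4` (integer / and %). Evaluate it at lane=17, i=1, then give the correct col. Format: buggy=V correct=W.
`lane % 4`[17,1]->1
lane 17->17/4=4, 17 mod 4=1
i=1  r:2·1+1->3  c:4
col: 1 vs 4

buggy=1 correct=4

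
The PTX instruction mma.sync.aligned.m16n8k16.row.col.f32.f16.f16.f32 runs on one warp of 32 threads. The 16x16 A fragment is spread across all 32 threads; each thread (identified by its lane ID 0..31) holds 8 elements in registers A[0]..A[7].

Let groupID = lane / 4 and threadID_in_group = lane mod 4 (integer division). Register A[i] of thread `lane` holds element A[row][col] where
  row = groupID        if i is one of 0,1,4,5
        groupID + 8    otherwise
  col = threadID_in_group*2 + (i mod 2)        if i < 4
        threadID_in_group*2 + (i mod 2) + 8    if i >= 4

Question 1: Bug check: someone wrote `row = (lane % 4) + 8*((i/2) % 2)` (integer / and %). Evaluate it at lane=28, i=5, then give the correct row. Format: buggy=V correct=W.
`(lane % 4) + 8*((i/2) % 2)`[28,5]->0
L=28->gid=28>>2=7, tid=28&3=0
[5]->row 7+0=7  col 0·2+1+8=9
row: 0 vs 7

buggy=0 correct=7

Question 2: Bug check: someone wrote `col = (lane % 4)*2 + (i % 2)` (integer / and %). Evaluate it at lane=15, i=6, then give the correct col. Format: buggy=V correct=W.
`(lane % 4)*2 + (i % 2)`[15,6]⇒6
15: gr=3,th=3
[6] (3+8,3*2+0+8) = (11,14)
col: 6 vs 14

buggy=6 correct=14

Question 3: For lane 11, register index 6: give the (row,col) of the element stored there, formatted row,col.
10,14

lane 11: gr=2 (11/4), th=3 (11%4)
i=6: r=2+8=10, c=3*2+0+8=14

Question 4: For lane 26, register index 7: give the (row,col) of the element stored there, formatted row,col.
lane 26: g=6 (26/4), t=2 (26%4)
i=7: r=6+8=14, c=2*2+1+8=13

14,13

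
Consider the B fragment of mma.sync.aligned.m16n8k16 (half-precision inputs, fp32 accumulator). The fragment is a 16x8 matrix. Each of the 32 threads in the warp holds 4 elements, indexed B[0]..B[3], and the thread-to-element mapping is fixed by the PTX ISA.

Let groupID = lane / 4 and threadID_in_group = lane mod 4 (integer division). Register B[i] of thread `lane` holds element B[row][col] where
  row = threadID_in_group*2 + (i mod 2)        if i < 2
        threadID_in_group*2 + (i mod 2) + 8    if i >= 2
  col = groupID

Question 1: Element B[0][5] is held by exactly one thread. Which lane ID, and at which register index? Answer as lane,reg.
c=5->g=5  r=0->rb=0,t=0,b0=0
L=5*4+0=20  i=0*2+0=0

20,0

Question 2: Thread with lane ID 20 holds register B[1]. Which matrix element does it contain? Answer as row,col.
1,5

L=20=>grp=20>>2=5, tig=20&3=0
[1]=>row 0·2+1+0=1  col grp=5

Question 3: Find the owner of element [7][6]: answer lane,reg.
c:6=>grp=6  r:7=>rB=0,tig=3,lo=1
L=6*4+3=27  i=0*2+1=1

27,1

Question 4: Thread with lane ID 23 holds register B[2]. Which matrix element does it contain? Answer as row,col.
14,5

23: g=5,t=3
[2] (3*2+0+8,5) = (14,5)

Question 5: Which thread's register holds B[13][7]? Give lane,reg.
c=7⇒gr=7  r=13⇒Rb=1,th=2,odd=1
L=7*4+2=30  i=1*2+1=3

30,3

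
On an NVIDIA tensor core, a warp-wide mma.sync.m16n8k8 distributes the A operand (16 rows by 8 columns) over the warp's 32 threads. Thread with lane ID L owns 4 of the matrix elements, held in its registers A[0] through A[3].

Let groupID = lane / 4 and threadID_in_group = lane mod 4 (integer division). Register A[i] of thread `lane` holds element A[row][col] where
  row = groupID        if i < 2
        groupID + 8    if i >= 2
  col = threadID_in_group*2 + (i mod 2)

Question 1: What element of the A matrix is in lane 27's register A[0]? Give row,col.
6,6

L=27->g=27>>2=6, t=27&3=3
[0]->row 6+0=6  col 3·2+0=6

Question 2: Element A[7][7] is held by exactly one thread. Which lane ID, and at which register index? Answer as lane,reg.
31,1

r: 7->gid=7,r8=0  c: 7->tid=3,i&1=1
L=7*4+3=31  i=0*2+1=1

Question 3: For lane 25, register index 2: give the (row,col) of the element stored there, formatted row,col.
14,2

lane 25->25/4=6, 25 mod 4=1
i=2  r:6+8->14  c:2·1+0->2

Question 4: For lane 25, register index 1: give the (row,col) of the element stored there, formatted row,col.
lane 25->25/4=6, 25 mod 4=1
i=1  r:6+0->6  c:2·1+1->3

6,3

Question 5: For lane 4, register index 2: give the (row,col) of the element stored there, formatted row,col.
lane 4=>4/4=1, 4 mod 4=0
i=2  r:1+8=>9  c:2·0+0=>0

9,0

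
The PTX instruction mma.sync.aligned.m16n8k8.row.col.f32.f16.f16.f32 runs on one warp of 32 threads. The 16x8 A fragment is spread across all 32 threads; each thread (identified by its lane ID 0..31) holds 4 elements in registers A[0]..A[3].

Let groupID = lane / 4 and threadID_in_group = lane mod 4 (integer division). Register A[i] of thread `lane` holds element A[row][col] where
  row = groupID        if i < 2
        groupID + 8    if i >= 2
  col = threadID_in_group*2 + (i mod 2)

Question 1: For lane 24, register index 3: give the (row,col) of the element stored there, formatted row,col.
24: grp=6,tig=0
[3] (6+8,0*2+1) = (14,1)

14,1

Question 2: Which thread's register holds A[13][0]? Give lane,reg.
r:13=>grp=5,rB=1  c:0=>tig=0,lo=0
L=5*4+0=20  i=1*2+0=2

20,2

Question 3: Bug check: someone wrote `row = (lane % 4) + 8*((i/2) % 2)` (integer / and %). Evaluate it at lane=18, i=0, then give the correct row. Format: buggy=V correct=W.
buggy=2 correct=4

`(lane % 4) + 8*((i/2) % 2)`[18,0]→2
lane 18: G=4 (18/4), T=2 (18%4)
i=0: r=4+0=4, c=2*2+0=4
row: 2 vs 4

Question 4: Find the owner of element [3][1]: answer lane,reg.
12,1

r:3=>grp=3,rB=0  c:1=>tig=0,lo=1
L=3*4+0=12  i=0*2+1=1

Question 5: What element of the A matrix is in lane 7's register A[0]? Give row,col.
1,6

lane 7: gr=1 (7/4), th=3 (7%4)
i=0: r=1+0=1, c=3*2+0=6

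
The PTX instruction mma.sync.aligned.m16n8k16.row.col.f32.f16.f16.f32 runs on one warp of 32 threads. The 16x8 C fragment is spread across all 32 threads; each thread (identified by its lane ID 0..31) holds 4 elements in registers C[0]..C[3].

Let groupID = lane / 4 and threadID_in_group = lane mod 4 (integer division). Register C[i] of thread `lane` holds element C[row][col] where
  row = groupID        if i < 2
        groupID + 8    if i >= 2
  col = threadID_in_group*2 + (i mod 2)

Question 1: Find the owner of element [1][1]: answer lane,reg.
4,1

r=1⇒gr=1,Rb=0  c=1⇒th=0,odd=1
L=1*4+0=4  i=0*2+1=1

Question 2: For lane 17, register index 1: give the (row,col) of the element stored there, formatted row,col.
4,3

L=17=>grp=17>>2=4, tig=17&3=1
[1]=>row 4+0=4  col 1·2+1=3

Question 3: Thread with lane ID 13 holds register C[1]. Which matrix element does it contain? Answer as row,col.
L=13->g=13>>2=3, t=13&3=1
[1]->row 3+0=3  col 1·2+1=3

3,3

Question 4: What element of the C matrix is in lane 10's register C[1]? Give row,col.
2,5

lane 10→10/4=2, 10 mod 4=2
i=1  r:2+0→2  c:2·2+1→5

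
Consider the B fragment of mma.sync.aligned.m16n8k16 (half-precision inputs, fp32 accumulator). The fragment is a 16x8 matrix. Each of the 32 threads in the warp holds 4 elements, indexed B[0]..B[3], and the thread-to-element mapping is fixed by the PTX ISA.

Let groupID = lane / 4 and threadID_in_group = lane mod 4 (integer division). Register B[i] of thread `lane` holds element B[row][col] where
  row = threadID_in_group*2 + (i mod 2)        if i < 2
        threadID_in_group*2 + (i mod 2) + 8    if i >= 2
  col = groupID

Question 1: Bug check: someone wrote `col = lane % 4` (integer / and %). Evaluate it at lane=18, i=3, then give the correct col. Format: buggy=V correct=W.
`lane % 4`[18,3]->2
lane 18->18/4=4, 18 mod 4=2
i=3  r:2·2+1+8->13  c:4
col: 2 vs 4

buggy=2 correct=4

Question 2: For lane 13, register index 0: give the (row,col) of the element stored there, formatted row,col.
2,3

13: G=3,T=1
[0] (1*2+0+0,3) = (2,3)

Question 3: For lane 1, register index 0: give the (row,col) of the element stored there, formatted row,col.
2,0

1: grp=0,tig=1
[0] (1*2+0+0,0) = (2,0)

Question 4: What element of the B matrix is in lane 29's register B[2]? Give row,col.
29: gid=7,tid=1
[2] (1*2+0+8,7) = (10,7)

10,7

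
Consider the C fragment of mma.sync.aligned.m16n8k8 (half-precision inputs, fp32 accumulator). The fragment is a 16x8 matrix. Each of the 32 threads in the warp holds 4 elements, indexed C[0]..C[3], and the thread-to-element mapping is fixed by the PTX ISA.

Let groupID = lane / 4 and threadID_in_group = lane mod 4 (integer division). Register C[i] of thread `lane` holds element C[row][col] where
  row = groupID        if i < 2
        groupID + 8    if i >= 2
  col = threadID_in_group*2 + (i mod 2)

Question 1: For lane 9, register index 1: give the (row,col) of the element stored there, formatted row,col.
lane 9: gid=2 (9/4), tid=1 (9%4)
i=1: r=2+0=2, c=1*2+1=3

2,3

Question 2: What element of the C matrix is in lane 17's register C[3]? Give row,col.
lane 17: g=4 (17/4), t=1 (17%4)
i=3: r=4+8=12, c=1*2+1=3

12,3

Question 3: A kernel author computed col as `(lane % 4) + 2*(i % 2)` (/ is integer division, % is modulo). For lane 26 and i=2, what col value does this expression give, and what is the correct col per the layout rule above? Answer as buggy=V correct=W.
buggy=2 correct=4

`(lane % 4) + 2*(i % 2)`[26,2]→2
lane 26: G=6 (26/4), T=2 (26%4)
i=2: r=6+8=14, c=2*2+0=4
col: 2 vs 4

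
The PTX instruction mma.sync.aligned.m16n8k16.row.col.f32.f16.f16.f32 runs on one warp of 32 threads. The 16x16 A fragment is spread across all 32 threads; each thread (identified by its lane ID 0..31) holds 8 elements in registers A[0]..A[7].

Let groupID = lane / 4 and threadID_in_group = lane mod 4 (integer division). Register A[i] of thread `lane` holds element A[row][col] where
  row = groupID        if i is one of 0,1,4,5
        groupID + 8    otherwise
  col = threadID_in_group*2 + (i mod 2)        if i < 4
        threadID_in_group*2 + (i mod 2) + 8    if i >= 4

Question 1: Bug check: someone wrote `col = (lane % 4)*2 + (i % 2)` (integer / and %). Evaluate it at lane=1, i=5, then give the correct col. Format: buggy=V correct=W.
`(lane % 4)*2 + (i % 2)`[1,5]=>3
1: grp=0,tig=1
[5] (0+0,1*2+1+8) = (0,11)
col: 3 vs 11

buggy=3 correct=11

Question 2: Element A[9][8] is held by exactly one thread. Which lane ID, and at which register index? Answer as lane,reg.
4,6

r: 9->gid=1,r8=1  c: 8->c8=1,tid=0,i&1=0
L=1*4+0=4  i=1*4+1*2+0=6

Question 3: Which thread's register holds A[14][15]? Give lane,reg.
r:14=>grp=6,rB=1  c:15=>cB=1,tig=3,lo=1
L=6*4+3=27  i=1*4+1*2+1=7

27,7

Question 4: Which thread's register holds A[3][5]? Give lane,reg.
14,1

r:3=>grp=3,rB=0  c:5=>cB=0,tig=2,lo=1
L=3*4+2=14  i=0*4+0*2+1=1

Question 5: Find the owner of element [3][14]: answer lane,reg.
r=3⇒gr=3,Rb=0  c=14⇒Cb=1,th=3,odd=0
L=3*4+3=15  i=1*4+0*2+0=4

15,4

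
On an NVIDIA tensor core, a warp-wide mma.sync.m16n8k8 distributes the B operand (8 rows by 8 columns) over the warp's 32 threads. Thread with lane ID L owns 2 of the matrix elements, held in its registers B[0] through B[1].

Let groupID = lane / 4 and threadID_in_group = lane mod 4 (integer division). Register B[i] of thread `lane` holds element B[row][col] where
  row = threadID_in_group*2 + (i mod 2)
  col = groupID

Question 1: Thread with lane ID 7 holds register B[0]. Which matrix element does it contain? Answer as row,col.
6,1

lane 7: gr=1 (7/4), th=3 (7%4)
i=0: r=3*2+0=6, c=gr=1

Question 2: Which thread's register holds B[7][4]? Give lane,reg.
19,1

c=4⇒gr=4  r=7⇒th=3,odd=1
L=4*4+3=19  i=1=1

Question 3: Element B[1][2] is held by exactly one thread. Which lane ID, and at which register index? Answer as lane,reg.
8,1

c:2=>grp=2  r:1=>tig=0,lo=1
L=2*4+0=8  i=1=1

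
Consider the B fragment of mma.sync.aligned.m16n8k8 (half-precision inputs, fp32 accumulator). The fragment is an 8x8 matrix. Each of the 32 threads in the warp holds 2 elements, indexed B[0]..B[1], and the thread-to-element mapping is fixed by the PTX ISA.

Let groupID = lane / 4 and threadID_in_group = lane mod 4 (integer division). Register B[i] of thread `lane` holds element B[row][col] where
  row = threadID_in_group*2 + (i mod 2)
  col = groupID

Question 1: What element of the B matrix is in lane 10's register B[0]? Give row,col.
4,2

L=10->gid=10>>2=2, tid=10&3=2
[0]->row 2·2+0=4  col gid=2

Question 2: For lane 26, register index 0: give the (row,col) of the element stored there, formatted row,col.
L=26→G=26>>2=6, T=26&3=2
[0]→row 2·2+0=4  col G=6

4,6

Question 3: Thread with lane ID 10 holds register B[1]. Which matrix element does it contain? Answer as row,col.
10: G=2,T=2
[1] (2*2+1,2) = (5,2)

5,2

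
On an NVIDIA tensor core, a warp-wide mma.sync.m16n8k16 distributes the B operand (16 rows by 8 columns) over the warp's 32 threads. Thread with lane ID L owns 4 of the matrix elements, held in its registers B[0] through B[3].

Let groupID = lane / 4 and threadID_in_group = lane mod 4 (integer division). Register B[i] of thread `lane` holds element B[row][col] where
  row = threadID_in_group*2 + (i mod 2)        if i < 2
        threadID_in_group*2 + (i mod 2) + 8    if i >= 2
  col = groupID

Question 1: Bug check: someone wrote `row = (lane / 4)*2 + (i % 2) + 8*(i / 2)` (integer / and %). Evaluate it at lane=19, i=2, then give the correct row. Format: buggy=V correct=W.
buggy=16 correct=14

`(lane / 4)*2 + (i % 2) + 8*(i / 2)`[19,2]->16
lane 19->19/4=4, 19 mod 4=3
i=2  r:2·3+0+8->14  c:4
row: 16 vs 14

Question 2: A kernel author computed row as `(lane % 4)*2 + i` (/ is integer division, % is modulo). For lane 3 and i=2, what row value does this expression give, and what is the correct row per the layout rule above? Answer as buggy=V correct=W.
`(lane % 4)*2 + i`[3,2]→8
lane 3: G=0 (3/4), T=3 (3%4)
i=2: r=3*2+0+8=14, c=G=0
row: 8 vs 14

buggy=8 correct=14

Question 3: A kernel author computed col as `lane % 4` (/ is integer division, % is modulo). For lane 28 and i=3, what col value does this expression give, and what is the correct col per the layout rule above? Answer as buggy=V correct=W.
buggy=0 correct=7

`lane % 4`[28,3]⇒0
lane 28⇒28/4=7, 28 mod 4=0
i=3  r:2·0+1+8⇒9  c:7
col: 0 vs 7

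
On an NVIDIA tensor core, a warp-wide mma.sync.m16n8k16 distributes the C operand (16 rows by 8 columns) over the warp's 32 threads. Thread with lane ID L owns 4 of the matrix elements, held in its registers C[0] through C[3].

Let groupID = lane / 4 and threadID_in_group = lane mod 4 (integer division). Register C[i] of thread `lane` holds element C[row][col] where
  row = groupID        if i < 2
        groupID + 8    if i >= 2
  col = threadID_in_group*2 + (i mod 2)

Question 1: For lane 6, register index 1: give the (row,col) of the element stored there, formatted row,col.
1,5

L=6->gid=6>>2=1, tid=6&3=2
[1]->row 1+0=1  col 2·2+1=5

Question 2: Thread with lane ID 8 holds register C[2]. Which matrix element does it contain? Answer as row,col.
10,0

L=8->gid=8>>2=2, tid=8&3=0
[2]->row 2+8=10  col 0·2+0=0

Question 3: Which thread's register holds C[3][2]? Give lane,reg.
r=3⇒gr=3,Rb=0  c=2⇒th=1,odd=0
L=3*4+1=13  i=0*2+0=0

13,0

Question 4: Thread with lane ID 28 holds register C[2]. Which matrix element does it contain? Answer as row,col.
28: g=7,t=0
[2] (7+8,0*2+0) = (15,0)

15,0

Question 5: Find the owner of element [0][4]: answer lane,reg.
2,0

r:0=>grp=0,rB=0  c:4=>tig=2,lo=0
L=0*4+2=2  i=0*2+0=0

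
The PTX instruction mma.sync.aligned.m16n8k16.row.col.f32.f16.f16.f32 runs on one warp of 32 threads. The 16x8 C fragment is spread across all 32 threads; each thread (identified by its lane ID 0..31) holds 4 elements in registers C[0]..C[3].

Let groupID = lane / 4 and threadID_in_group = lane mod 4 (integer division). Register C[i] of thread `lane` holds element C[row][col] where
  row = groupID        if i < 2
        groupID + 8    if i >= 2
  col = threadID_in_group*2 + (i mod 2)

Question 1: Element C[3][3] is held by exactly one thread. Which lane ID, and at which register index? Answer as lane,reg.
13,1

r:3=>grp=3,rB=0  c:3=>tig=1,lo=1
L=3*4+1=13  i=0*2+1=1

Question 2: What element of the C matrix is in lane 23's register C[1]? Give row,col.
lane 23: g=5 (23/4), t=3 (23%4)
i=1: r=5+0=5, c=3*2+1=7

5,7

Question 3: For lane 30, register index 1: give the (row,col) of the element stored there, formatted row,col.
7,5

30: G=7,T=2
[1] (7+0,2*2+1) = (7,5)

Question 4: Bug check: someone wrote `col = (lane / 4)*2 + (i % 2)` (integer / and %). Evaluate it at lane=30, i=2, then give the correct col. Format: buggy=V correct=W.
buggy=14 correct=4

`(lane / 4)*2 + (i % 2)`[30,2]⇒14
L=30⇒gr=30>>2=7, th=30&3=2
[2]⇒row 7+8=15  col 2·2+0=4
col: 14 vs 4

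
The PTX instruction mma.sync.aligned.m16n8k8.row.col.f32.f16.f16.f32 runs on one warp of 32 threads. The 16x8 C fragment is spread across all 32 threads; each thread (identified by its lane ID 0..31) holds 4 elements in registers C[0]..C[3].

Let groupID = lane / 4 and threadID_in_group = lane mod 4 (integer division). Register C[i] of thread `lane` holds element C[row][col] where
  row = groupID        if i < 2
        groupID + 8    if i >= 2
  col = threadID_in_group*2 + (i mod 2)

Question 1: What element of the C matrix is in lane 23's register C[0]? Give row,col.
5,6

lane 23: grp=5 (23/4), tig=3 (23%4)
i=0: r=5+0=5, c=3*2+0=6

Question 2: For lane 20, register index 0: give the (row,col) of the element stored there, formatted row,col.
lane 20: grp=5 (20/4), tig=0 (20%4)
i=0: r=5+0=5, c=0*2+0=0

5,0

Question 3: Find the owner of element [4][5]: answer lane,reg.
18,1

r: 4->gid=4,r8=0  c: 5->tid=2,i&1=1
L=4*4+2=18  i=0*2+1=1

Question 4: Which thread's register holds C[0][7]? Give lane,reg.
3,1

r=0⇒gr=0,Rb=0  c=7⇒th=3,odd=1
L=0*4+3=3  i=0*2+1=1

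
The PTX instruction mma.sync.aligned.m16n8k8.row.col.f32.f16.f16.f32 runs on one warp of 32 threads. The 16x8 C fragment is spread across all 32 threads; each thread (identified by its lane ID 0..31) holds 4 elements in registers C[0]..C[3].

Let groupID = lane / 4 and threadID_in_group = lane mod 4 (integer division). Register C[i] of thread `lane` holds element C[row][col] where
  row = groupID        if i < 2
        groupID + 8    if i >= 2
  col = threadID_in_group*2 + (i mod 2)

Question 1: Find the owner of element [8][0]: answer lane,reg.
r=8->g=0,rb=1  c=0->t=0,b0=0
L=0*4+0=0  i=1*2+0=2

0,2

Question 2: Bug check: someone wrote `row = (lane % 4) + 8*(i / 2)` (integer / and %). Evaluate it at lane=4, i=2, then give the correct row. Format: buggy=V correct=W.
buggy=8 correct=9

`(lane % 4) + 8*(i / 2)`[4,2]->8
L=4->gid=4>>2=1, tid=4&3=0
[2]->row 1+8=9  col 0·2+0=0
row: 8 vs 9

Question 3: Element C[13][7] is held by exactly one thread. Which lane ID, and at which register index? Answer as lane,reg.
r=13→G=5,rhi=1  c=7→T=3,p=1
L=5*4+3=23  i=1*2+1=3

23,3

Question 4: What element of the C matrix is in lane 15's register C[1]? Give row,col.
3,7

L=15->g=15>>2=3, t=15&3=3
[1]->row 3+0=3  col 3·2+1=7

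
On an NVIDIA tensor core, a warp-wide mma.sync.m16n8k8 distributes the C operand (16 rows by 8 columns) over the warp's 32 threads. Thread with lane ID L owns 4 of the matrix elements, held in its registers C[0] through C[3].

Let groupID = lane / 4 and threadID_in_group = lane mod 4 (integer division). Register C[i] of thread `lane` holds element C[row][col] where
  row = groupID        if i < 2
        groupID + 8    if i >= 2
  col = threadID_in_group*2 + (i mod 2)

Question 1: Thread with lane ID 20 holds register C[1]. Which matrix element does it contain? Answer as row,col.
5,1

20: g=5,t=0
[1] (5+0,0*2+1) = (5,1)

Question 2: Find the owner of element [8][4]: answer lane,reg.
r:8=>grp=0,rB=1  c:4=>tig=2,lo=0
L=0*4+2=2  i=1*2+0=2

2,2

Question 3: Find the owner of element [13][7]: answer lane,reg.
r=13→G=5,rhi=1  c=7→T=3,p=1
L=5*4+3=23  i=1*2+1=3

23,3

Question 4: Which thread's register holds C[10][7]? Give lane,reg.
r:10=>grp=2,rB=1  c:7=>tig=3,lo=1
L=2*4+3=11  i=1*2+1=3

11,3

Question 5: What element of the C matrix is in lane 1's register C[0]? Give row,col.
1: gr=0,th=1
[0] (0+0,1*2+0) = (0,2)

0,2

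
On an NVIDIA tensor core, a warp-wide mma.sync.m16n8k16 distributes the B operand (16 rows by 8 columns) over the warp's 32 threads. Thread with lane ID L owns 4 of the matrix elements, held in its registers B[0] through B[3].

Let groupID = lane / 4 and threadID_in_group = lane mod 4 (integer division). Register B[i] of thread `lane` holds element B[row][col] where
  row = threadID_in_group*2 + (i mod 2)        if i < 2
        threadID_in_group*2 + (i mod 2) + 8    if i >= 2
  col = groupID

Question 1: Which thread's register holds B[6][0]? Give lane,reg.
c=0->g=0  r=6->rb=0,t=3,b0=0
L=0*4+3=3  i=0*2+0=0

3,0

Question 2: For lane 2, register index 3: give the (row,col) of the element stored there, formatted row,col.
2: gid=0,tid=2
[3] (2*2+1+8,0) = (13,0)

13,0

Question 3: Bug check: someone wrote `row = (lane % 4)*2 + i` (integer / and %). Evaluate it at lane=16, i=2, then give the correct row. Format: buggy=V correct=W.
`(lane % 4)*2 + i`[16,2]=>2
L=16=>grp=16>>2=4, tig=16&3=0
[2]=>row 0·2+0+8=8  col grp=4
row: 2 vs 8

buggy=2 correct=8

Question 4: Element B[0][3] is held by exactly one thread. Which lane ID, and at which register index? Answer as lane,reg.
c=3⇒gr=3  r=0⇒Rb=0,th=0,odd=0
L=3*4+0=12  i=0*2+0=0

12,0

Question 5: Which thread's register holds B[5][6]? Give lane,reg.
c=6⇒gr=6  r=5⇒Rb=0,th=2,odd=1
L=6*4+2=26  i=0*2+1=1

26,1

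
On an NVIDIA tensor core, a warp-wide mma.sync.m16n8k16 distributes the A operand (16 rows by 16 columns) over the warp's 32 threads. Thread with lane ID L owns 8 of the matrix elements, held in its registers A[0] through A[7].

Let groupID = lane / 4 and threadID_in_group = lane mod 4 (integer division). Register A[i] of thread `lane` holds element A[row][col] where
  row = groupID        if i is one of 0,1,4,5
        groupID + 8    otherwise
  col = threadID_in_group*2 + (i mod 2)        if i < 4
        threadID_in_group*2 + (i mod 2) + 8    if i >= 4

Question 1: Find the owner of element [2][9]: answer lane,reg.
r: 2->gid=2,r8=0  c: 9->c8=1,tid=0,i&1=1
L=2*4+0=8  i=1*4+0*2+1=5

8,5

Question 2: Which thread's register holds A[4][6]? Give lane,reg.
19,0

r=4->g=4,rb=0  c=6->cb=0,t=3,b0=0
L=4*4+3=19  i=0*4+0*2+0=0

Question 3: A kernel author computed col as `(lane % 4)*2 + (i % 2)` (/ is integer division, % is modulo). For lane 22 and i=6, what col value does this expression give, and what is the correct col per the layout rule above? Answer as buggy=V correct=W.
buggy=4 correct=12

`(lane % 4)*2 + (i % 2)`[22,6]=>4
lane 22=>22/4=5, 22 mod 4=2
i=6  r:5+8=>13  c:2·2+0+8=>12
col: 4 vs 12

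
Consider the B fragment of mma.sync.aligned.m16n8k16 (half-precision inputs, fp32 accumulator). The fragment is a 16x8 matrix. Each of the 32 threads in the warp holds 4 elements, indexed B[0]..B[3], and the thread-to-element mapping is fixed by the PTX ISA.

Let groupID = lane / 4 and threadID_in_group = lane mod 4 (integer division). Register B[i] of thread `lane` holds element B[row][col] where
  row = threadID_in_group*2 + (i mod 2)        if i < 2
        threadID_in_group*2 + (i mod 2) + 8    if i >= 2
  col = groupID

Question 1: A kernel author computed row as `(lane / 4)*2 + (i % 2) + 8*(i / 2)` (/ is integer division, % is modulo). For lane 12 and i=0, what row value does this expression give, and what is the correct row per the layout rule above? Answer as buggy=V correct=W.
`(lane / 4)*2 + (i % 2) + 8*(i / 2)`[12,0]->6
lane 12->12/4=3, 12 mod 4=0
i=0  r:2·0+0+0->0  c:3
row: 6 vs 0

buggy=6 correct=0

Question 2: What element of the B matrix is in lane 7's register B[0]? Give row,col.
6,1

lane 7: grp=1 (7/4), tig=3 (7%4)
i=0: r=3*2+0+0=6, c=grp=1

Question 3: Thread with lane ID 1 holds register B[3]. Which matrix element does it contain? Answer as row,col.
11,0

1: gr=0,th=1
[3] (1*2+1+8,0) = (11,0)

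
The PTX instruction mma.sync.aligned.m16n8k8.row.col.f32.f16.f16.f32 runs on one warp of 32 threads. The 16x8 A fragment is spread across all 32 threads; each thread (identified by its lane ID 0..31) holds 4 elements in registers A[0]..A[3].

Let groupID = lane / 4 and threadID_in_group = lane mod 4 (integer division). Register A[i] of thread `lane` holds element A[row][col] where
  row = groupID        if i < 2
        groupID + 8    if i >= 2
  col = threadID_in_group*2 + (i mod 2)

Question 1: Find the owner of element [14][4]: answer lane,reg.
26,2

r:14=>grp=6,rB=1  c:4=>tig=2,lo=0
L=6*4+2=26  i=1*2+0=2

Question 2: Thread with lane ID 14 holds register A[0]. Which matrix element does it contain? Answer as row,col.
3,4

L=14→G=14>>2=3, T=14&3=2
[0]→row 3+0=3  col 2·2+0=4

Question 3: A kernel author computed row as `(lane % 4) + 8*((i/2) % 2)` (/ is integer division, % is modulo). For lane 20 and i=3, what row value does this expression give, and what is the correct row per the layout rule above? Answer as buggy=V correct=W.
`(lane % 4) + 8*((i/2) % 2)`[20,3]->8
lane 20: gid=5 (20/4), tid=0 (20%4)
i=3: r=5+8=13, c=0*2+1=1
row: 8 vs 13

buggy=8 correct=13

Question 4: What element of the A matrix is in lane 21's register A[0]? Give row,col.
5,2

21: grp=5,tig=1
[0] (5+0,1*2+0) = (5,2)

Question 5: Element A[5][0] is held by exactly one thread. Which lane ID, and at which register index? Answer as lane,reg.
20,0

r=5⇒gr=5,Rb=0  c=0⇒th=0,odd=0
L=5*4+0=20  i=0*2+0=0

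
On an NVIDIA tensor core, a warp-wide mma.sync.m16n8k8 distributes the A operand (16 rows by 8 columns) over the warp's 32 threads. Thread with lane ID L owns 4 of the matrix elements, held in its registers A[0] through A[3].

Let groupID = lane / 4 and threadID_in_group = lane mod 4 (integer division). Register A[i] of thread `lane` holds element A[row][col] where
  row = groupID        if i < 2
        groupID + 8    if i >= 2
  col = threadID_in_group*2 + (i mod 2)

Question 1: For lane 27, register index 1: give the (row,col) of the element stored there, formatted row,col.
6,7

lane 27=>27/4=6, 27 mod 4=3
i=1  r:6+0=>6  c:2·3+1=>7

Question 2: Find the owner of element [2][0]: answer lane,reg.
r=2->g=2,rb=0  c=0->t=0,b0=0
L=2*4+0=8  i=0*2+0=0

8,0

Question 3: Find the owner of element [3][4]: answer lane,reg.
14,0

r=3->g=3,rb=0  c=4->t=2,b0=0
L=3*4+2=14  i=0*2+0=0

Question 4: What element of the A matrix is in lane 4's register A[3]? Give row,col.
9,1

L=4->gid=4>>2=1, tid=4&3=0
[3]->row 1+8=9  col 0·2+1=1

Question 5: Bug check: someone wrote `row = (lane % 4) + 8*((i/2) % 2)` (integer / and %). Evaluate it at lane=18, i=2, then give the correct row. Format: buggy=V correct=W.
`(lane % 4) + 8*((i/2) % 2)`[18,2]->10
L=18->gid=18>>2=4, tid=18&3=2
[2]->row 4+8=12  col 2·2+0=4
row: 10 vs 12

buggy=10 correct=12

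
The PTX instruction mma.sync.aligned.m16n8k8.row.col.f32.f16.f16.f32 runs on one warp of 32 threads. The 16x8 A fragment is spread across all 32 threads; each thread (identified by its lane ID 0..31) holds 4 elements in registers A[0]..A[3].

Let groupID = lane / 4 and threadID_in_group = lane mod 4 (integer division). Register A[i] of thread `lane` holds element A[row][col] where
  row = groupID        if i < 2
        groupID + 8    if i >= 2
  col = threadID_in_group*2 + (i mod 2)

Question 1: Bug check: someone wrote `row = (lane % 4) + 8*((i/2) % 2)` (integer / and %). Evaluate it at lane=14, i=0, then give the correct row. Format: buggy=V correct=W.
`(lane % 4) + 8*((i/2) % 2)`[14,0]->2
14: g=3,t=2
[0] (3+0,2*2+0) = (3,4)
row: 2 vs 3

buggy=2 correct=3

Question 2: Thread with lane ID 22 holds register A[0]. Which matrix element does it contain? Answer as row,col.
5,4

lane 22: grp=5 (22/4), tig=2 (22%4)
i=0: r=5+0=5, c=2*2+0=4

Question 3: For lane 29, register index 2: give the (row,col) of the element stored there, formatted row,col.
15,2

lane 29->29/4=7, 29 mod 4=1
i=2  r:7+8->15  c:2·1+0->2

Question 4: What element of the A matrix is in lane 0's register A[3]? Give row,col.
lane 0: grp=0 (0/4), tig=0 (0%4)
i=3: r=0+8=8, c=0*2+1=1

8,1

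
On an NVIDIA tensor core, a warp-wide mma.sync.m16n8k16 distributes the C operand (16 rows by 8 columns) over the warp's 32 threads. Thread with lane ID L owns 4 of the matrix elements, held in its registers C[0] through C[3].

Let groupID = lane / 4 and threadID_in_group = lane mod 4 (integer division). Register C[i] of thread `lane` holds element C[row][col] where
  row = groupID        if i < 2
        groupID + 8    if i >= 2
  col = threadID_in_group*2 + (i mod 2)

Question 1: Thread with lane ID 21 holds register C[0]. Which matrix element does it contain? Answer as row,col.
5,2

L=21->gid=21>>2=5, tid=21&3=1
[0]->row 5+0=5  col 1·2+0=2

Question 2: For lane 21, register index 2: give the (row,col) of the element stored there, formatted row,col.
13,2

lane 21->21/4=5, 21 mod 4=1
i=2  r:5+8->13  c:2·1+0->2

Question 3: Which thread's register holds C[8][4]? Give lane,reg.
r=8⇒gr=0,Rb=1  c=4⇒th=2,odd=0
L=0*4+2=2  i=1*2+0=2

2,2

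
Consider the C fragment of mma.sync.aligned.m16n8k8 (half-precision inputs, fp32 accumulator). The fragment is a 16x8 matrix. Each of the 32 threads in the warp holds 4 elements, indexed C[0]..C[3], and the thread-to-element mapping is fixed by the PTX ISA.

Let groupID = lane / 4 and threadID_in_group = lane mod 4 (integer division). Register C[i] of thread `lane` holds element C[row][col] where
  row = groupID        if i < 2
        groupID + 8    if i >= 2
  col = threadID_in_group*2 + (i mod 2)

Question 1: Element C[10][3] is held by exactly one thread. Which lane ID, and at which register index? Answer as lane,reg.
9,3

r: 10->gid=2,r8=1  c: 3->tid=1,i&1=1
L=2*4+1=9  i=1*2+1=3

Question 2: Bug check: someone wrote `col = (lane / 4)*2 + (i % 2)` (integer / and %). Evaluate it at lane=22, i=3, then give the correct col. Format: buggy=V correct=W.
`(lane / 4)*2 + (i % 2)`[22,3]→11
L=22→G=22>>2=5, T=22&3=2
[3]→row 5+8=13  col 2·2+1=5
col: 11 vs 5

buggy=11 correct=5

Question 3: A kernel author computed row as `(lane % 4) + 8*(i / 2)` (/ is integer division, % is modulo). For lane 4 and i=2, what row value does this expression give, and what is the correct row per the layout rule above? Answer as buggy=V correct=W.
`(lane % 4) + 8*(i / 2)`[4,2]=>8
lane 4=>4/4=1, 4 mod 4=0
i=2  r:1+8=>9  c:2·0+0=>0
row: 8 vs 9

buggy=8 correct=9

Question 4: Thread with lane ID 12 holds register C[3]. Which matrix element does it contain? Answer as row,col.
11,1

lane 12: gid=3 (12/4), tid=0 (12%4)
i=3: r=3+8=11, c=0*2+1=1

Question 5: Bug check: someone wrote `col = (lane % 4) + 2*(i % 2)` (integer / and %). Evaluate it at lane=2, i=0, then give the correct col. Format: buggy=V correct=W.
`(lane % 4) + 2*(i % 2)`[2,0]→2
lane 2: G=0 (2/4), T=2 (2%4)
i=0: r=0+0=0, c=2*2+0=4
col: 2 vs 4

buggy=2 correct=4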